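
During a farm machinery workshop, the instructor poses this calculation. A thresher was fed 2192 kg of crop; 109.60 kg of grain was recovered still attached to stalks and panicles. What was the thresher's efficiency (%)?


eta = (total - unthreshed) / total * 100
    = (2192 - 109.60) / 2192 * 100
    = 2082.40 / 2192 * 100
    = 95%


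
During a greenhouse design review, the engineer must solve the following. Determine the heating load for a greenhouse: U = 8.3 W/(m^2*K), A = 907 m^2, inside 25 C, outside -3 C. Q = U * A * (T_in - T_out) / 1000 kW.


dT = 25 - (-3) = 28 K
Q = U * A * dT
  = 8.3 * 907 * 28
  = 210786.80 W = 210.79 kW


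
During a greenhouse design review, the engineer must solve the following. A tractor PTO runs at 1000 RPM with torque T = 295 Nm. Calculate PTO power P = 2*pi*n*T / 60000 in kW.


P = 2*pi*n*T / 60000
  = 2*pi * 1000 * 295 / 60000
  = 1853539.67 / 60000
  = 30.89 kW


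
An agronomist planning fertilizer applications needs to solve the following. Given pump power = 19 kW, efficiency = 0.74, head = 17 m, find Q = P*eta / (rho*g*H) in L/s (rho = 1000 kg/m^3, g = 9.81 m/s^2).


Q = (P * 1000 * eta) / (rho * g * H)
  = (19 * 1000 * 0.74) / (1000 * 9.81 * 17)
  = 14060 / 166770
  = 0.08431 m^3/s = 84.31 L/s


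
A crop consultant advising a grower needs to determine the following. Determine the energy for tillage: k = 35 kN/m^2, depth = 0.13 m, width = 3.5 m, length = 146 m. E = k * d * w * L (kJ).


E = k * d * w * L
  = 35 * 0.13 * 3.5 * 146
  = 2325.05 kJ


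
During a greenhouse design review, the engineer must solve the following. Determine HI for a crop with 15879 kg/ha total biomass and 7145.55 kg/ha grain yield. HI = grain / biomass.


HI = grain_yield / biomass
   = 7145.55 / 15879
   = 0.45


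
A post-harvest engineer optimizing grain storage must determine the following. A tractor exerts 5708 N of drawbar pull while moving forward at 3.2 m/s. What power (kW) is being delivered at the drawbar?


P = F * v / 1000
  = 5708 * 3.2 / 1000
  = 18265.60 / 1000
  = 18.27 kW


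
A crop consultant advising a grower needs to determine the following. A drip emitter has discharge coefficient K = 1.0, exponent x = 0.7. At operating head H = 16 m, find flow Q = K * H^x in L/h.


Q = K * H^x
  = 1.0 * 16^0.7
  = 1.0 * 6.9644
  = 6.96 L/h


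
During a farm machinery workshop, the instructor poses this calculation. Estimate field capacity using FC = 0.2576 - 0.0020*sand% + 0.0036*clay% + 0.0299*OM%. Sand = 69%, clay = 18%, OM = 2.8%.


FC = 0.2576 - 0.0020*69 + 0.0036*18 + 0.0299*2.8
   = 0.2576 - 0.1380 + 0.0648 + 0.0837
   = 0.2681


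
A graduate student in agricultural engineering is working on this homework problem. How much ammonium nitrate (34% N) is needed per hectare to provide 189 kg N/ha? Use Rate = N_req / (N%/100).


Rate = N_required / (N_content / 100)
     = 189 / (34 / 100)
     = 189 / 0.34
     = 555.88 kg/ha


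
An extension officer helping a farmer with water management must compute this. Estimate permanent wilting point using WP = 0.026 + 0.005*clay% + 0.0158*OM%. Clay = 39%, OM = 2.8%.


WP = 0.026 + 0.005*39 + 0.0158*2.8
   = 0.026 + 0.1950 + 0.0442
   = 0.2652


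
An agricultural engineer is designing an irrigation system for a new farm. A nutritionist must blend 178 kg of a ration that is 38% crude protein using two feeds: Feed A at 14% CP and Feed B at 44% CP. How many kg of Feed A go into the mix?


parts_A = CP_b - target = 44 - 38 = 6
parts_B = target - CP_a = 38 - 14 = 24
total_parts = 6 + 24 = 30
Feed A = 178 * 6 / 30 = 35.60 kg
Feed B = 178 * 24 / 30 = 142.40 kg

35.60 kg


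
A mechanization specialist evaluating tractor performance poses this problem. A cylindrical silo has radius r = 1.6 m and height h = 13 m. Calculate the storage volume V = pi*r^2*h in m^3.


V = pi * r^2 * h
  = pi * 1.6^2 * 13
  = pi * 2.56 * 13
  = 104.55 m^3


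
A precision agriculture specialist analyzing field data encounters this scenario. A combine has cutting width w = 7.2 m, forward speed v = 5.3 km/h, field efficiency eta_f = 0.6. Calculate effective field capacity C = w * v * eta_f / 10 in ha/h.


C = w * v * eta_f / 10
  = 7.2 * 5.3 * 0.6 / 10
  = 22.90 / 10
  = 2.29 ha/h


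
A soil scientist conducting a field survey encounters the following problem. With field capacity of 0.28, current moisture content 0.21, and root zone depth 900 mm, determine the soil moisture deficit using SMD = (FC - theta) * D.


SMD = (FC - theta) * D
    = (0.28 - 0.21) * 900
    = 0.070 * 900
    = 63 mm


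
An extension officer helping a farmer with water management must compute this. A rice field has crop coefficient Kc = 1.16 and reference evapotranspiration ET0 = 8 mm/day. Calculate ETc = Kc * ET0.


ETc = Kc * ET0
    = 1.16 * 8
    = 9.28 mm/day


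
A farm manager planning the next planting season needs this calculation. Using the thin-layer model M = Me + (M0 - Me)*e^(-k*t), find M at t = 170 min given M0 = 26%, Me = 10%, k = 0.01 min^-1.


M = Me + (M0 - Me) * e^(-k*t)
  = 10 + (26 - 10) * e^(-0.01*170)
  = 10 + 16 * e^(-1.700)
  = 10 + 16 * 0.18268
  = 10 + 2.9229
  = 12.92%


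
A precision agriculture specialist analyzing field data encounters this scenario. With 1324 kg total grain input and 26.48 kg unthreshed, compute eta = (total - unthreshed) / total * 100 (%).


eta = (total - unthreshed) / total * 100
    = (1324 - 26.48) / 1324 * 100
    = 1297.52 / 1324 * 100
    = 98%


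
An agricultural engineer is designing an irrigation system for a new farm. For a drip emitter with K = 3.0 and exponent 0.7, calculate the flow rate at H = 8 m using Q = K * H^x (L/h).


Q = K * H^x
  = 3.0 * 8^0.7
  = 3.0 * 4.2871
  = 12.86 L/h


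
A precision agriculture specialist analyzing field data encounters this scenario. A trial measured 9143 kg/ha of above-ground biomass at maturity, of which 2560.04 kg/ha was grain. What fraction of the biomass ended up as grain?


HI = grain_yield / biomass
   = 2560.04 / 9143
   = 0.28


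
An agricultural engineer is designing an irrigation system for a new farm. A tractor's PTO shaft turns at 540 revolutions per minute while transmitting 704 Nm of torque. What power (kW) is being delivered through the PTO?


P = 2*pi*n*T / 60000
  = 2*pi * 540 * 704 / 60000
  = 2388615.73 / 60000
  = 39.81 kW


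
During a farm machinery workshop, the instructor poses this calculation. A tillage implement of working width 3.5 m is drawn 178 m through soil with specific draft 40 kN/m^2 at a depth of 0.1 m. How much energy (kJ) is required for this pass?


E = k * d * w * L
  = 40 * 0.1 * 3.5 * 178
  = 2492 kJ


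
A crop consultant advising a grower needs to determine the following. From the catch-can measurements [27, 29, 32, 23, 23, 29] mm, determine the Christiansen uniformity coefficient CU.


xbar = 163 / 6 = 27.167
sum|xi - xbar| = 17
CU = 100 * (1 - 17 / (6 * 27.167))
   = 100 * (1 - 0.1043)
   = 89.57%


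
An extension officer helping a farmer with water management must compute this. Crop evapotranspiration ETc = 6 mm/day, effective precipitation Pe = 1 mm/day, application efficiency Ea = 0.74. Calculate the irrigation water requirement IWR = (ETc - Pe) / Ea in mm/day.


IWR = (ETc - Pe) / Ea
    = (6 - 1) / 0.74
    = 5 / 0.74
    = 6.76 mm/day


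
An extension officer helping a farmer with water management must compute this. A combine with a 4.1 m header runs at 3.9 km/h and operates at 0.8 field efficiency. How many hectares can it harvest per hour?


C = w * v * eta_f / 10
  = 4.1 * 3.9 * 0.8 / 10
  = 12.79 / 10
  = 1.28 ha/h


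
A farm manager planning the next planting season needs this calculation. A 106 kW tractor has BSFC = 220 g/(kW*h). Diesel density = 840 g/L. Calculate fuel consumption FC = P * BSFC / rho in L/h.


FC = P * BSFC / rho_fuel
   = 106 * 220 / 840
   = 23320 / 840
   = 27.76 L/h


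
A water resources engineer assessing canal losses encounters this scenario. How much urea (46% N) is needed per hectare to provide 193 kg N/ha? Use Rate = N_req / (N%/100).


Rate = N_required / (N_content / 100)
     = 193 / (46 / 100)
     = 193 / 0.46
     = 419.57 kg/ha


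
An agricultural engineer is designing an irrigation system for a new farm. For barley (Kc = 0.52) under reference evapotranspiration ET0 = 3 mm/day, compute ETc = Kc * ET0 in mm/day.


ETc = Kc * ET0
    = 0.52 * 3
    = 1.56 mm/day


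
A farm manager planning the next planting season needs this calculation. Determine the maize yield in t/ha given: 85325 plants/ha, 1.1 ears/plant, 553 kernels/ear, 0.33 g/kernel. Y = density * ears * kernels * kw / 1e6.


Y = density * ears * kernels * kw
  = 85325 * 1.1 * 553 * 0.33 g/ha
  = 17128055.18 g/ha
  = 17128.06 kg/ha = 17.13 t/ha


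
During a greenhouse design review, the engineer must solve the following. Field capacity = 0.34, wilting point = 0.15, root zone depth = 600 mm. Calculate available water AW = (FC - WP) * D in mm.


AW = (FC - WP) * D
   = (0.34 - 0.15) * 600
   = 0.19 * 600
   = 114 mm


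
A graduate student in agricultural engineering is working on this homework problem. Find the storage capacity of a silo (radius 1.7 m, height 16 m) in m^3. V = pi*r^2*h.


V = pi * r^2 * h
  = pi * 1.7^2 * 16
  = pi * 2.89 * 16
  = 145.27 m^3


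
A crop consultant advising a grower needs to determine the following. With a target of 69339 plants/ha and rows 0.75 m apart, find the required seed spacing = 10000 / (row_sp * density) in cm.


spacing = 10000 / (row_sp * density)
        = 10000 / (0.75 * 69339)
        = 10000 / 52004.25
        = 0.19229 m = 19.23 cm


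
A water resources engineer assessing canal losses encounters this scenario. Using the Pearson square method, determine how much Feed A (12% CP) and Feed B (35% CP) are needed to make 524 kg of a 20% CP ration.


parts_A = CP_b - target = 35 - 20 = 15
parts_B = target - CP_a = 20 - 12 = 8
total_parts = 15 + 8 = 23
Feed A = 524 * 15 / 23 = 341.74 kg
Feed B = 524 * 8 / 23 = 182.26 kg

341.74 kg


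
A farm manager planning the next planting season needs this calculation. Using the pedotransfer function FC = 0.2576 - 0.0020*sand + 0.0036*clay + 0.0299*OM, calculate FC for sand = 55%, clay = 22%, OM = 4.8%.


FC = 0.2576 - 0.0020*55 + 0.0036*22 + 0.0299*4.8
   = 0.2576 - 0.1100 + 0.0792 + 0.1435
   = 0.3703


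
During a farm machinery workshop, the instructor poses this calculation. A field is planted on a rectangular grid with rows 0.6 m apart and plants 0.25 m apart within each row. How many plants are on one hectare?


D = 10000 / (row_sp * plant_sp)
  = 10000 / (0.6 * 0.25)
  = 10000 / 0.1500
  = 66666.67 plants/ha


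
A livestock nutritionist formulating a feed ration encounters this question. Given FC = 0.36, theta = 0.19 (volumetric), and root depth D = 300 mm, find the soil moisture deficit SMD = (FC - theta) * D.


SMD = (FC - theta) * D
    = (0.36 - 0.19) * 300
    = 0.170 * 300
    = 51 mm


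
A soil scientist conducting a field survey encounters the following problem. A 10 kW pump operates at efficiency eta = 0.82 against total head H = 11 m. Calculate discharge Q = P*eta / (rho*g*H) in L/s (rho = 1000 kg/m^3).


Q = (P * 1000 * eta) / (rho * g * H)
  = (10 * 1000 * 0.82) / (1000 * 9.81 * 11)
  = 8200 / 107910
  = 0.07599 m^3/s = 75.99 L/s


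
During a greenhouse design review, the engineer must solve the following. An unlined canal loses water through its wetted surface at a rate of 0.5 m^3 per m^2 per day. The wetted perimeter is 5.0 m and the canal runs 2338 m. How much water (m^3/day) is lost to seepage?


S = C * P * L
  = 0.5 * 5.0 * 2338
  = 5845 m^3/day


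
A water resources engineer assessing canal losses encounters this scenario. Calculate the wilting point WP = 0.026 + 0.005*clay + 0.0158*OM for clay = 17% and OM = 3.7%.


WP = 0.026 + 0.005*17 + 0.0158*3.7
   = 0.026 + 0.0850 + 0.0585
   = 0.1695


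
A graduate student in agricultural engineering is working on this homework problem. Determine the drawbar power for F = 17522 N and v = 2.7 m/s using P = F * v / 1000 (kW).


P = F * v / 1000
  = 17522 * 2.7 / 1000
  = 47309.40 / 1000
  = 47.31 kW


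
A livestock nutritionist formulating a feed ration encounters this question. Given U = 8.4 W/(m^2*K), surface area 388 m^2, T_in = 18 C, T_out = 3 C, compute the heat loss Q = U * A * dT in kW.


dT = 18 - (3) = 15 K
Q = U * A * dT
  = 8.4 * 388 * 15
  = 48888 W = 48.89 kW


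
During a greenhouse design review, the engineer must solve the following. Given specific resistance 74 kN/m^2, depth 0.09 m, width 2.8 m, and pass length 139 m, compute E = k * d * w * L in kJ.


E = k * d * w * L
  = 74 * 0.09 * 2.8 * 139
  = 2592.07 kJ


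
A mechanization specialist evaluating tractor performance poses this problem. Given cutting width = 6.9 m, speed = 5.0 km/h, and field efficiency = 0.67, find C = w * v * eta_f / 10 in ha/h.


C = w * v * eta_f / 10
  = 6.9 * 5.0 * 0.67 / 10
  = 23.12 / 10
  = 2.31 ha/h


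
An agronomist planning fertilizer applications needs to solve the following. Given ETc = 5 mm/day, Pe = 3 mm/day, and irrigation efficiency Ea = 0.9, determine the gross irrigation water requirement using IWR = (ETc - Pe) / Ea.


IWR = (ETc - Pe) / Ea
    = (5 - 3) / 0.9
    = 2 / 0.9
    = 2.22 mm/day


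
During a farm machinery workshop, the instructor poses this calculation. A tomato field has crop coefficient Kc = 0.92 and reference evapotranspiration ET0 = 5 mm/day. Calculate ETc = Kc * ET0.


ETc = Kc * ET0
    = 0.92 * 5
    = 4.60 mm/day


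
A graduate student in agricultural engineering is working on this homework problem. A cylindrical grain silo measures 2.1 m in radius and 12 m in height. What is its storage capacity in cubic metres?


V = pi * r^2 * h
  = pi * 2.1^2 * 12
  = pi * 4.41 * 12
  = 166.25 m^3


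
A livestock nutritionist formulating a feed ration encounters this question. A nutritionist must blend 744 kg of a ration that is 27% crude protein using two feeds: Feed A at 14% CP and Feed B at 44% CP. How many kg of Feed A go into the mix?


parts_A = CP_b - target = 44 - 27 = 17
parts_B = target - CP_a = 27 - 14 = 13
total_parts = 17 + 13 = 30
Feed A = 744 * 17 / 30 = 421.60 kg
Feed B = 744 * 13 / 30 = 322.40 kg

421.60 kg


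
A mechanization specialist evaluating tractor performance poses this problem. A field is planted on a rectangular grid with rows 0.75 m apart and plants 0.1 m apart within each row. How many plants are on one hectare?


D = 10000 / (row_sp * plant_sp)
  = 10000 / (0.75 * 0.1)
  = 10000 / 0.0750
  = 133333.33 plants/ha


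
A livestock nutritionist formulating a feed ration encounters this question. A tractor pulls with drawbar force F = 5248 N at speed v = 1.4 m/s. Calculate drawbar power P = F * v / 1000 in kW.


P = F * v / 1000
  = 5248 * 1.4 / 1000
  = 7347.20 / 1000
  = 7.35 kW


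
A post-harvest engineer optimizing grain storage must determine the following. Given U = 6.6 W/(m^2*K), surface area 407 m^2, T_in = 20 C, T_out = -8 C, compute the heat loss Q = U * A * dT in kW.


dT = 20 - (-8) = 28 K
Q = U * A * dT
  = 6.6 * 407 * 28
  = 75213.60 W = 75.21 kW


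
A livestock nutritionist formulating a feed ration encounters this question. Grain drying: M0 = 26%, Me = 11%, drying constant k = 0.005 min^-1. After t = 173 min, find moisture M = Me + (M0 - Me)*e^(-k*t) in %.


M = Me + (M0 - Me) * e^(-k*t)
  = 11 + (26 - 11) * e^(-0.005*173)
  = 11 + 15 * e^(-0.865)
  = 11 + 15 * 0.42105
  = 11 + 6.3158
  = 17.32%


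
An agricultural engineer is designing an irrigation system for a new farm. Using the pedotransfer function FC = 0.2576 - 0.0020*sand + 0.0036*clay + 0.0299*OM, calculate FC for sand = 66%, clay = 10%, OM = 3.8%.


FC = 0.2576 - 0.0020*66 + 0.0036*10 + 0.0299*3.8
   = 0.2576 - 0.1320 + 0.0360 + 0.1136
   = 0.2752


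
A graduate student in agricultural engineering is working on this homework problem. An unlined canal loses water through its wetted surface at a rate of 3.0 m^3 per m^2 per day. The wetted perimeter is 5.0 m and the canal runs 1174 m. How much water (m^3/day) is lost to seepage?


S = C * P * L
  = 3.0 * 5.0 * 1174
  = 17610 m^3/day


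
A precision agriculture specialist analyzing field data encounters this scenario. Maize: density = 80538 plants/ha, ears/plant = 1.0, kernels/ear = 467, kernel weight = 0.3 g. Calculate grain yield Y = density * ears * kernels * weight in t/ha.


Y = density * ears * kernels * kw
  = 80538 * 1.0 * 467 * 0.3 g/ha
  = 11283373.80 g/ha
  = 11283.37 kg/ha = 11.28 t/ha


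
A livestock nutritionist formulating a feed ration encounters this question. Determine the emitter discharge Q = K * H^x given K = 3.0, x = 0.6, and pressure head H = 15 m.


Q = K * H^x
  = 3.0 * 15^0.6
  = 3.0 * 5.0776
  = 15.23 L/h


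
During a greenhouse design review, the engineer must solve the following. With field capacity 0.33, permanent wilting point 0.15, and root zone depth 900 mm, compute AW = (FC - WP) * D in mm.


AW = (FC - WP) * D
   = (0.33 - 0.15) * 900
   = 0.18 * 900
   = 162 mm


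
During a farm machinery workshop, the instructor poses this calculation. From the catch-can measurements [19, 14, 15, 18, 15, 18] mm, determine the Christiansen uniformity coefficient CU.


xbar = 99 / 6 = 16.500
sum|xi - xbar| = 11
CU = 100 * (1 - 11 / (6 * 16.500))
   = 100 * (1 - 0.1111)
   = 88.89%


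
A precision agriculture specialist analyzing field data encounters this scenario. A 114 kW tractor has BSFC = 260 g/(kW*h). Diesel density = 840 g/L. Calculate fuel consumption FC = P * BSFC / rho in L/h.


FC = P * BSFC / rho_fuel
   = 114 * 260 / 840
   = 29640 / 840
   = 35.29 L/h


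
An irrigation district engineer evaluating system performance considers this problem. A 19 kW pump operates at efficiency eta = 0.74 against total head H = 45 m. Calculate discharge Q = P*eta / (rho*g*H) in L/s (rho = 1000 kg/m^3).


Q = (P * 1000 * eta) / (rho * g * H)
  = (19 * 1000 * 0.74) / (1000 * 9.81 * 45)
  = 14060 / 441450
  = 0.03185 m^3/s = 31.85 L/s


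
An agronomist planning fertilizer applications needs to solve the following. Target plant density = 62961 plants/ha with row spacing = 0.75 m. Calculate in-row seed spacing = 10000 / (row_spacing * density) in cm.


spacing = 10000 / (row_sp * density)
        = 10000 / (0.75 * 62961)
        = 10000 / 47220.75
        = 0.21177 m = 21.18 cm


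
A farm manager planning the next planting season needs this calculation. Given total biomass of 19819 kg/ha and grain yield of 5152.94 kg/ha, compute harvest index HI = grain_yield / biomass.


HI = grain_yield / biomass
   = 5152.94 / 19819
   = 0.26


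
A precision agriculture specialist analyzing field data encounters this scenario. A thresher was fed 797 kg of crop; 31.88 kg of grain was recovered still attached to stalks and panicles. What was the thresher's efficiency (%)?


eta = (total - unthreshed) / total * 100
    = (797 - 31.88) / 797 * 100
    = 765.12 / 797 * 100
    = 96%


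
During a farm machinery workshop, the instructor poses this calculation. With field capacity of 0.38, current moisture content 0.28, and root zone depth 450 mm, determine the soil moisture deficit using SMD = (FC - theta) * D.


SMD = (FC - theta) * D
    = (0.38 - 0.28) * 450
    = 0.100 * 450
    = 45 mm


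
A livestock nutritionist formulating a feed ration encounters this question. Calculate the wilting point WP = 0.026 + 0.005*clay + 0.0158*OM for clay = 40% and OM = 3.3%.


WP = 0.026 + 0.005*40 + 0.0158*3.3
   = 0.026 + 0.2000 + 0.0521
   = 0.2781


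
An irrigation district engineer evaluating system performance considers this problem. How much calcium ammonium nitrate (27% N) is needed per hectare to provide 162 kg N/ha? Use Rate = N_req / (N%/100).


Rate = N_required / (N_content / 100)
     = 162 / (27 / 100)
     = 162 / 0.27
     = 600 kg/ha


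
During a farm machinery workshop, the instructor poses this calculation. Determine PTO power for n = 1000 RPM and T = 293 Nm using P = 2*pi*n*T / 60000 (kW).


P = 2*pi*n*T / 60000
  = 2*pi * 1000 * 293 / 60000
  = 1840973.30 / 60000
  = 30.68 kW


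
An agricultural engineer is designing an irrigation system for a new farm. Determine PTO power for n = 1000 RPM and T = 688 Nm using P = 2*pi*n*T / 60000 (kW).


P = 2*pi*n*T / 60000
  = 2*pi * 1000 * 688 / 60000
  = 4322831.49 / 60000
  = 72.05 kW


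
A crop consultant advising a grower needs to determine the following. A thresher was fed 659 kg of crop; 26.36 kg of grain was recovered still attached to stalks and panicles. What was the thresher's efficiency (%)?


eta = (total - unthreshed) / total * 100
    = (659 - 26.36) / 659 * 100
    = 632.64 / 659 * 100
    = 96%


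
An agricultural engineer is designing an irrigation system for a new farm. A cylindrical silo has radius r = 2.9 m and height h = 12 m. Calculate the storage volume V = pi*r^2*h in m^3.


V = pi * r^2 * h
  = pi * 2.9^2 * 12
  = pi * 8.41 * 12
  = 317.05 m^3


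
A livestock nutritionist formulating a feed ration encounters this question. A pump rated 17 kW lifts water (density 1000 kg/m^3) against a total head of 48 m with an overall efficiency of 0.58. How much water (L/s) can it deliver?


Q = (P * 1000 * eta) / (rho * g * H)
  = (17 * 1000 * 0.58) / (1000 * 9.81 * 48)
  = 9860 / 470880
  = 0.02094 m^3/s = 20.94 L/s


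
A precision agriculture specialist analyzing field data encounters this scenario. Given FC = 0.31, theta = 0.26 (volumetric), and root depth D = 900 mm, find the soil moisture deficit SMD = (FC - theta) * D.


SMD = (FC - theta) * D
    = (0.31 - 0.26) * 900
    = 0.050 * 900
    = 45 mm


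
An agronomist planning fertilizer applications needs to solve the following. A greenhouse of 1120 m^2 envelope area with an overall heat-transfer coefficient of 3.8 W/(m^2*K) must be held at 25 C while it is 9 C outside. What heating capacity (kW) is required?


dT = 25 - (9) = 16 K
Q = U * A * dT
  = 3.8 * 1120 * 16
  = 68096 W = 68.10 kW


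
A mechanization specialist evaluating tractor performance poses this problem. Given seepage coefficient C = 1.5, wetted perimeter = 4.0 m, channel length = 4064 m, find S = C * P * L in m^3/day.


S = C * P * L
  = 1.5 * 4.0 * 4064
  = 24384 m^3/day


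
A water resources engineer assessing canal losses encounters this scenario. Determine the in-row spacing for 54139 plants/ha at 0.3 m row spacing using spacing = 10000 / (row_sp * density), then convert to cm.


spacing = 10000 / (row_sp * density)
        = 10000 / (0.3 * 54139)
        = 10000 / 16241.70
        = 0.61570 m = 61.57 cm


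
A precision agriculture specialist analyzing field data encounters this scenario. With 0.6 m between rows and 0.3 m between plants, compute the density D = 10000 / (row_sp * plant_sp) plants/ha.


D = 10000 / (row_sp * plant_sp)
  = 10000 / (0.6 * 0.3)
  = 10000 / 0.1800
  = 55555.56 plants/ha


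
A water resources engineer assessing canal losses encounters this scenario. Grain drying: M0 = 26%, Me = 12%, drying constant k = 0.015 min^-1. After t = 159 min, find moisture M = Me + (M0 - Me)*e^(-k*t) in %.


M = Me + (M0 - Me) * e^(-k*t)
  = 12 + (26 - 12) * e^(-0.015*159)
  = 12 + 14 * e^(-2.385)
  = 12 + 14 * 0.09209
  = 12 + 1.2892
  = 13.29%


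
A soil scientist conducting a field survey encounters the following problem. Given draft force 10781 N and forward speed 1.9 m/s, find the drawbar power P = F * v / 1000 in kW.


P = F * v / 1000
  = 10781 * 1.9 / 1000
  = 20483.90 / 1000
  = 20.48 kW


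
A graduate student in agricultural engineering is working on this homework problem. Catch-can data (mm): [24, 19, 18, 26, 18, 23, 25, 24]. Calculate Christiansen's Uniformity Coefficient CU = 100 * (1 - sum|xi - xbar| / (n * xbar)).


xbar = 177 / 8 = 22.125
sum|xi - xbar| = 22.750
CU = 100 * (1 - 22.750 / (8 * 22.125))
   = 100 * (1 - 0.1285)
   = 87.15%


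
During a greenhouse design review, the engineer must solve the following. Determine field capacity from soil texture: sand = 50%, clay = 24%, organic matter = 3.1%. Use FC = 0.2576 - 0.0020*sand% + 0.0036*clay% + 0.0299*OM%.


FC = 0.2576 - 0.0020*50 + 0.0036*24 + 0.0299*3.1
   = 0.2576 - 0.1000 + 0.0864 + 0.0927
   = 0.3367


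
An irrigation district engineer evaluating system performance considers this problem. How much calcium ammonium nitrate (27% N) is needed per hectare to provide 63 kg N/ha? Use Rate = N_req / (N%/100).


Rate = N_required / (N_content / 100)
     = 63 / (27 / 100)
     = 63 / 0.27
     = 233.33 kg/ha


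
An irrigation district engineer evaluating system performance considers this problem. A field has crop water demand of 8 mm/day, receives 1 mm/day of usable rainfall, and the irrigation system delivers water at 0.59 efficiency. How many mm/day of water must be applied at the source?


IWR = (ETc - Pe) / Ea
    = (8 - 1) / 0.59
    = 7 / 0.59
    = 11.86 mm/day


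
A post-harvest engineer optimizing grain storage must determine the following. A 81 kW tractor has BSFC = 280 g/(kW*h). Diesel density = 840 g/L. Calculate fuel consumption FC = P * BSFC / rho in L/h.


FC = P * BSFC / rho_fuel
   = 81 * 280 / 840
   = 22680 / 840
   = 27 L/h


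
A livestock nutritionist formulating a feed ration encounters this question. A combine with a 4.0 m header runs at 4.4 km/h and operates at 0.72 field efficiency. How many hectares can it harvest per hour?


C = w * v * eta_f / 10
  = 4.0 * 4.4 * 0.72 / 10
  = 12.67 / 10
  = 1.27 ha/h


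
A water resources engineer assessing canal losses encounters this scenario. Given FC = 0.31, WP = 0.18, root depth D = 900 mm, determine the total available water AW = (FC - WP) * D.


AW = (FC - WP) * D
   = (0.31 - 0.18) * 900
   = 0.13 * 900
   = 117 mm


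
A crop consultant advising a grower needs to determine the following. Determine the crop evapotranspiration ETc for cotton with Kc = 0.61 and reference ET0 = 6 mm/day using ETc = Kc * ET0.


ETc = Kc * ET0
    = 0.61 * 6
    = 3.66 mm/day


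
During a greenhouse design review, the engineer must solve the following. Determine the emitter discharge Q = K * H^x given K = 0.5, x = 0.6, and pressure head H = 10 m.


Q = K * H^x
  = 0.5 * 10^0.6
  = 0.5 * 3.9811
  = 1.99 L/h


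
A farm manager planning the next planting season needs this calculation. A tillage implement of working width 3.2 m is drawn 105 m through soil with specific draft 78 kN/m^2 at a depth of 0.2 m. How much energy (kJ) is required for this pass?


E = k * d * w * L
  = 78 * 0.2 * 3.2 * 105
  = 5241.60 kJ


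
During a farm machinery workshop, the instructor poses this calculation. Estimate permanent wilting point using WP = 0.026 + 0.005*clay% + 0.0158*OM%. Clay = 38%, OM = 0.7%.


WP = 0.026 + 0.005*38 + 0.0158*0.7
   = 0.026 + 0.1900 + 0.0111
   = 0.2271


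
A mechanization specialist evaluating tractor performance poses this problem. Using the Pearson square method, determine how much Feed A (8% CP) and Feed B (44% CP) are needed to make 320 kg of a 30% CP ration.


parts_A = CP_b - target = 44 - 30 = 14
parts_B = target - CP_a = 30 - 8 = 22
total_parts = 14 + 22 = 36
Feed A = 320 * 14 / 36 = 124.44 kg
Feed B = 320 * 22 / 36 = 195.56 kg

124.44 kg


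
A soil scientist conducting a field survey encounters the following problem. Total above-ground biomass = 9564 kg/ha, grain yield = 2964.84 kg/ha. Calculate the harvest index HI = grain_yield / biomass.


HI = grain_yield / biomass
   = 2964.84 / 9564
   = 0.31


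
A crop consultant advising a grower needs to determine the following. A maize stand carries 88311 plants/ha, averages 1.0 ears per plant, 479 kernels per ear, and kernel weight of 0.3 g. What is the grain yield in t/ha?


Y = density * ears * kernels * kw
  = 88311 * 1.0 * 479 * 0.3 g/ha
  = 12690290.70 g/ha
  = 12690.29 kg/ha = 12.69 t/ha


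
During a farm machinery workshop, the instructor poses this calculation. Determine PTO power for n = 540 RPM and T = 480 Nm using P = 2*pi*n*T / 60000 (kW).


P = 2*pi*n*T / 60000
  = 2*pi * 540 * 480 / 60000
  = 1628601.63 / 60000
  = 27.14 kW


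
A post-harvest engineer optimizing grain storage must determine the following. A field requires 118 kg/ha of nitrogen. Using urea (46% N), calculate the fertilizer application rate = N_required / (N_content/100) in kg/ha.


Rate = N_required / (N_content / 100)
     = 118 / (46 / 100)
     = 118 / 0.46
     = 256.52 kg/ha


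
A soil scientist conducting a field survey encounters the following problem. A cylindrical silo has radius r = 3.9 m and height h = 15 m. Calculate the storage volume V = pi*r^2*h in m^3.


V = pi * r^2 * h
  = pi * 3.9^2 * 15
  = pi * 15.21 * 15
  = 716.75 m^3


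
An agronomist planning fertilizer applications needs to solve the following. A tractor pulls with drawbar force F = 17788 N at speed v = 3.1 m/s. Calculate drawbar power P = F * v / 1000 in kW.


P = F * v / 1000
  = 17788 * 3.1 / 1000
  = 55142.80 / 1000
  = 55.14 kW


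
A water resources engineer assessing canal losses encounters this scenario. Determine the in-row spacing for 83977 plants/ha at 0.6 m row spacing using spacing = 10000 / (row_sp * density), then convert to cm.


spacing = 10000 / (row_sp * density)
        = 10000 / (0.6 * 83977)
        = 10000 / 50386.20
        = 0.19847 m = 19.85 cm


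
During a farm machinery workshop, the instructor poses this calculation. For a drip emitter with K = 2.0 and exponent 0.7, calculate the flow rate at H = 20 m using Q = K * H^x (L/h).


Q = K * H^x
  = 2.0 * 20^0.7
  = 2.0 * 8.1418
  = 16.28 L/h


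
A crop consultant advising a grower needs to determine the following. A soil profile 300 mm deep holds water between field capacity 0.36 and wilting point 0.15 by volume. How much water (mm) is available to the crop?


AW = (FC - WP) * D
   = (0.36 - 0.15) * 300
   = 0.21 * 300
   = 63 mm


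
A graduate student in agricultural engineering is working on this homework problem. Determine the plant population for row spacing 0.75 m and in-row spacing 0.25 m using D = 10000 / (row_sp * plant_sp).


D = 10000 / (row_sp * plant_sp)
  = 10000 / (0.75 * 0.25)
  = 10000 / 0.1875
  = 53333.33 plants/ha


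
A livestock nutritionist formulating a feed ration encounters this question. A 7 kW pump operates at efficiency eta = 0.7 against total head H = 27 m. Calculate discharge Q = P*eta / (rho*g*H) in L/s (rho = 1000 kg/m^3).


Q = (P * 1000 * eta) / (rho * g * H)
  = (7 * 1000 * 0.7) / (1000 * 9.81 * 27)
  = 4900 / 264870
  = 0.01850 m^3/s = 18.50 L/s


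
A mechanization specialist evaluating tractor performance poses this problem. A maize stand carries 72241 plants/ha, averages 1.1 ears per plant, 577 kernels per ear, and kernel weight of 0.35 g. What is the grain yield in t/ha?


Y = density * ears * kernels * kw
  = 72241 * 1.1 * 577 * 0.35 g/ha
  = 16047976.95 g/ha
  = 16047.98 kg/ha = 16.05 t/ha


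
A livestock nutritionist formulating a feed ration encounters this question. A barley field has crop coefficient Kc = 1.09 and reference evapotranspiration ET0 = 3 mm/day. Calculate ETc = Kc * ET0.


ETc = Kc * ET0
    = 1.09 * 3
    = 3.27 mm/day


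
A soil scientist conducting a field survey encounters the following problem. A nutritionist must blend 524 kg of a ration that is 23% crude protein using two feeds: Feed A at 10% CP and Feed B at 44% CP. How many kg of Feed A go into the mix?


parts_A = CP_b - target = 44 - 23 = 21
parts_B = target - CP_a = 23 - 10 = 13
total_parts = 21 + 13 = 34
Feed A = 524 * 21 / 34 = 323.65 kg
Feed B = 524 * 13 / 34 = 200.35 kg

323.65 kg


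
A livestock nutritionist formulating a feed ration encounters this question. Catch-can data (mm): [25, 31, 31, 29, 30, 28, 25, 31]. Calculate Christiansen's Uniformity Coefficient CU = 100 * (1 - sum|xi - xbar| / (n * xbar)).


xbar = 230 / 8 = 28.750
sum|xi - xbar| = 16.500
CU = 100 * (1 - 16.500 / (8 * 28.750))
   = 100 * (1 - 0.0717)
   = 92.83%


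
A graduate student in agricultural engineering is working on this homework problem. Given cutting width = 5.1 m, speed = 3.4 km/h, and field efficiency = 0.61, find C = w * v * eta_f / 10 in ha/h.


C = w * v * eta_f / 10
  = 5.1 * 3.4 * 0.61 / 10
  = 10.58 / 10
  = 1.06 ha/h


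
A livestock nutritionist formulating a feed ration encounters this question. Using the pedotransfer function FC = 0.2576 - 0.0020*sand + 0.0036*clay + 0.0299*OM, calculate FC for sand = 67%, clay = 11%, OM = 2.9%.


FC = 0.2576 - 0.0020*67 + 0.0036*11 + 0.0299*2.9
   = 0.2576 - 0.1340 + 0.0396 + 0.0867
   = 0.2499


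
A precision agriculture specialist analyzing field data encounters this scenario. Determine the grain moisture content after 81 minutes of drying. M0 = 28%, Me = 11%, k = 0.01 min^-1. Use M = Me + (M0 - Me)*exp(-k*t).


M = Me + (M0 - Me) * e^(-k*t)
  = 11 + (28 - 11) * e^(-0.01*81)
  = 11 + 17 * e^(-0.810)
  = 11 + 17 * 0.44486
  = 11 + 7.5626
  = 18.56%


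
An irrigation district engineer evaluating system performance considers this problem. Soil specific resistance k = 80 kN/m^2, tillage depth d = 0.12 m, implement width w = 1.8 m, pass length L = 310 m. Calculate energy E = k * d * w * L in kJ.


E = k * d * w * L
  = 80 * 0.12 * 1.8 * 310
  = 5356.80 kJ


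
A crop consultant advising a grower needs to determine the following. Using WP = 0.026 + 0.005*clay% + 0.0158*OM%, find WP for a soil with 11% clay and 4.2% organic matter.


WP = 0.026 + 0.005*11 + 0.0158*4.2
   = 0.026 + 0.0550 + 0.0664
   = 0.1474


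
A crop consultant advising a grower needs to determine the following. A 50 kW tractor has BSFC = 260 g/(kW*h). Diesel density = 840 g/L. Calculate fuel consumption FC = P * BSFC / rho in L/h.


FC = P * BSFC / rho_fuel
   = 50 * 260 / 840
   = 13000 / 840
   = 15.48 L/h


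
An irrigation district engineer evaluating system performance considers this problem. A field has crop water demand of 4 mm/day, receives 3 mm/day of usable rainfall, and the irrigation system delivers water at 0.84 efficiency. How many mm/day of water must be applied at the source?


IWR = (ETc - Pe) / Ea
    = (4 - 3) / 0.84
    = 1 / 0.84
    = 1.19 mm/day


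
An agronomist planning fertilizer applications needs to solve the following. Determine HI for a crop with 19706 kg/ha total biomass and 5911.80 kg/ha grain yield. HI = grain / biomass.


HI = grain_yield / biomass
   = 5911.80 / 19706
   = 0.30


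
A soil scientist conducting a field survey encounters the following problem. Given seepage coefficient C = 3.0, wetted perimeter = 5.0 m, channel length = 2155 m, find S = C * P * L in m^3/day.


S = C * P * L
  = 3.0 * 5.0 * 2155
  = 32325 m^3/day


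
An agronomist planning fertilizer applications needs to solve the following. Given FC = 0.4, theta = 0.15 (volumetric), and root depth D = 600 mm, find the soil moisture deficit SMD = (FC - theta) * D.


SMD = (FC - theta) * D
    = (0.4 - 0.15) * 600
    = 0.250 * 600
    = 150 mm


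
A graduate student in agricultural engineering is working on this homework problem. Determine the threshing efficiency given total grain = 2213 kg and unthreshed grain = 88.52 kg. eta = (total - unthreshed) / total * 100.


eta = (total - unthreshed) / total * 100
    = (2213 - 88.52) / 2213 * 100
    = 2124.48 / 2213 * 100
    = 96%


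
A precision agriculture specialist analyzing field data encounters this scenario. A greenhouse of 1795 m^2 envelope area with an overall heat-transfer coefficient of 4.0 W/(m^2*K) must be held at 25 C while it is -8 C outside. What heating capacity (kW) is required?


dT = 25 - (-8) = 33 K
Q = U * A * dT
  = 4.0 * 1795 * 33
  = 236940 W = 236.94 kW


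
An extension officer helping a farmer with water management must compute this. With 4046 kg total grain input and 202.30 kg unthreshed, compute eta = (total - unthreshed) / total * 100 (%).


eta = (total - unthreshed) / total * 100
    = (4046 - 202.30) / 4046 * 100
    = 3843.70 / 4046 * 100
    = 95%


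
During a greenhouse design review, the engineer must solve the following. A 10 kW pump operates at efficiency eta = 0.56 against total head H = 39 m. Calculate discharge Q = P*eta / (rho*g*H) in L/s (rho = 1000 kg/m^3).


Q = (P * 1000 * eta) / (rho * g * H)
  = (10 * 1000 * 0.56) / (1000 * 9.81 * 39)
  = 5600 / 382590
  = 0.01464 m^3/s = 14.64 L/s


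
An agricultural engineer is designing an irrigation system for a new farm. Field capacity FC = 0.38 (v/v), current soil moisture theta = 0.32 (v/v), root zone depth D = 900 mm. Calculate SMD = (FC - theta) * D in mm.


SMD = (FC - theta) * D
    = (0.38 - 0.32) * 900
    = 0.060 * 900
    = 54 mm


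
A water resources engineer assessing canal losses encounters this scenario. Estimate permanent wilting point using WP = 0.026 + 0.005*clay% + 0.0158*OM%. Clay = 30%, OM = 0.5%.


WP = 0.026 + 0.005*30 + 0.0158*0.5
   = 0.026 + 0.1500 + 0.0079
   = 0.1839


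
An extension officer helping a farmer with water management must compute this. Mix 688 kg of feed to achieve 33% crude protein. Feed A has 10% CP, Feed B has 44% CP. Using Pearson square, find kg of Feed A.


parts_A = CP_b - target = 44 - 33 = 11
parts_B = target - CP_a = 33 - 10 = 23
total_parts = 11 + 23 = 34
Feed A = 688 * 11 / 34 = 222.59 kg
Feed B = 688 * 23 / 34 = 465.41 kg

222.59 kg


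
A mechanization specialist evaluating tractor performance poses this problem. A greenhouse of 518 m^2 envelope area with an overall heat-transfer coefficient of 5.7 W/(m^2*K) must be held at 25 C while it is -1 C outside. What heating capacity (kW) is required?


dT = 25 - (-1) = 26 K
Q = U * A * dT
  = 5.7 * 518 * 26
  = 76767.60 W = 76.77 kW


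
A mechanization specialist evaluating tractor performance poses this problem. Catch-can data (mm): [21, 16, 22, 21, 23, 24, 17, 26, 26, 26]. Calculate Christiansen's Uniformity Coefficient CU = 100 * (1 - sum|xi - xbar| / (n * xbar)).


xbar = 222 / 10 = 22.200
sum|xi - xbar| = 28
CU = 100 * (1 - 28 / (10 * 22.200))
   = 100 * (1 - 0.1261)
   = 87.39%


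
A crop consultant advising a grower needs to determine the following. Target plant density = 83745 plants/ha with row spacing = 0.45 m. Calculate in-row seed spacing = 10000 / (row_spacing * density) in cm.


spacing = 10000 / (row_sp * density)
        = 10000 / (0.45 * 83745)
        = 10000 / 37685.25
        = 0.26536 m = 26.54 cm


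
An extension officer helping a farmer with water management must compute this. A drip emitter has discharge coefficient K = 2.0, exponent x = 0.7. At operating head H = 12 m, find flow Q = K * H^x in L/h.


Q = K * H^x
  = 2.0 * 12^0.7
  = 2.0 * 5.6941
  = 11.39 L/h


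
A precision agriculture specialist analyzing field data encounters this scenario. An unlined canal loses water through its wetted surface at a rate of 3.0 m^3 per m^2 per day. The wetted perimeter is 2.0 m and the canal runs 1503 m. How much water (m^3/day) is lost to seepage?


S = C * P * L
  = 3.0 * 2.0 * 1503
  = 9018 m^3/day


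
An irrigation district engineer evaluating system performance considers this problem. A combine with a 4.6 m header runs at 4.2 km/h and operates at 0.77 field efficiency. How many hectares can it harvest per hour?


C = w * v * eta_f / 10
  = 4.6 * 4.2 * 0.77 / 10
  = 14.88 / 10
  = 1.49 ha/h


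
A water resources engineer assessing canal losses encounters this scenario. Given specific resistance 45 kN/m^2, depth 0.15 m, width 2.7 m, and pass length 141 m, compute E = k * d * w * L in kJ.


E = k * d * w * L
  = 45 * 0.15 * 2.7 * 141
  = 2569.73 kJ


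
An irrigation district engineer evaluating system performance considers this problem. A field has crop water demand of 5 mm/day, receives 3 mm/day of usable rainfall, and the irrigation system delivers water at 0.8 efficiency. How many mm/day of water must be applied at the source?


IWR = (ETc - Pe) / Ea
    = (5 - 3) / 0.8
    = 2 / 0.8
    = 2.50 mm/day
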